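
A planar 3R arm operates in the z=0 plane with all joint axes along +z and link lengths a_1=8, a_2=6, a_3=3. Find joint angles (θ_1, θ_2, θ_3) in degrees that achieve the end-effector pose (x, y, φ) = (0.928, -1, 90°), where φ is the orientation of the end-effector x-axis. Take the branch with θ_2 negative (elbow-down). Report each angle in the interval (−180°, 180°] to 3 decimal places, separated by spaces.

wrist centre = target − a_3·(cos φ, sin φ) = (0.9280, -4.0000)
cos θ_2 = (16.8612−8²−6²)/(2·8·6) = -0.8660; θ_2 = -150.0005° (elbow-down)
β = atan2(-4.0000,0.9280) = -76.9384°; ψ = atan2(-3.0000,2.8038) = -46.9355°
θ_1 = β − ψ = -30.0029°
θ_3 = φ − θ_1 − θ_2 = -89.9966° (wrapped to (-180°,180°])

-30.003 -150.000 -89.997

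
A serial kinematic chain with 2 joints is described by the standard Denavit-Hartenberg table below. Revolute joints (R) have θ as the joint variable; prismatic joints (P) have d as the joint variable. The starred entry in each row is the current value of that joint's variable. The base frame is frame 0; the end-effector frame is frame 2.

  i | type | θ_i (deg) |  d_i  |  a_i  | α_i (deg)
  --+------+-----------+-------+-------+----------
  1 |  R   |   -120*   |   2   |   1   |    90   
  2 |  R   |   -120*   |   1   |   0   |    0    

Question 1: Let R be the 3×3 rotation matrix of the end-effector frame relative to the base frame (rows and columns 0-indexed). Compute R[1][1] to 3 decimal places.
End-effector y-axis (col 1 of R) = (-0.4330,-0.7500,-0.5000)
R[1][1] = -0.7500

-0.750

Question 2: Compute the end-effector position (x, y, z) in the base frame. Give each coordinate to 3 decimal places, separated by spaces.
-1.366 -0.366 2.000

after link 1: o_1 = (-0.5000, -0.8660, 2.0000)
after link 2: o_2 = (-1.3660, -0.3660, 2.0000)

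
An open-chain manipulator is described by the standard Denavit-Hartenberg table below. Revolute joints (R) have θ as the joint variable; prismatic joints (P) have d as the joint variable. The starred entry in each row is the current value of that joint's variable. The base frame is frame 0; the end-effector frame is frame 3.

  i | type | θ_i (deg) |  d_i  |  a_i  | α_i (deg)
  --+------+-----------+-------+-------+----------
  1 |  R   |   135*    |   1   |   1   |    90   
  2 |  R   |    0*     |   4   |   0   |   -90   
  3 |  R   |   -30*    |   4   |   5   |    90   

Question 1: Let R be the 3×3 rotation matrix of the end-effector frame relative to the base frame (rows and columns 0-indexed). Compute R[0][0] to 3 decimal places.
End-effector x-axis (col 0 of R) = (-0.2588,0.9659,0.0000)
R[0][0] = -0.2588

-0.259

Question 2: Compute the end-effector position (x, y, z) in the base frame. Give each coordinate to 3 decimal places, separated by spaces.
after link 1: o_1 = (-0.7071, 0.7071, 1.0000)
after link 2: o_2 = (2.1213, 3.5355, 1.0000)
after link 3: o_3 = (0.8272, 8.3652, 5.0000)

0.827 8.365 5.000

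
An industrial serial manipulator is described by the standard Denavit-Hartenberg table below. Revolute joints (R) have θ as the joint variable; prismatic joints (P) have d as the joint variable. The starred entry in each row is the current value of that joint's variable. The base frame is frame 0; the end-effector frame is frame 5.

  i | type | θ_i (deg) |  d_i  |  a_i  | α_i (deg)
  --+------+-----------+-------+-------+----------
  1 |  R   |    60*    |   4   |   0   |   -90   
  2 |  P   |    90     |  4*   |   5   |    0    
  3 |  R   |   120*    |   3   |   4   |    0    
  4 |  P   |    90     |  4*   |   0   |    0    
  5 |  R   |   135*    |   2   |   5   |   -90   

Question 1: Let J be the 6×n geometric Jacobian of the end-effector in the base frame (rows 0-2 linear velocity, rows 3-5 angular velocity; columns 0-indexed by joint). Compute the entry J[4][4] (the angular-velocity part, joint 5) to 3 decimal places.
0.500

axis z_4 = (-0.8660,0.5000,0.0000); lever o_n−o_4 = (-1.0850,2.1207,-4.8296)
cross product → J_v[:, 4] = (-2.4148,-4.1826,-1.2941)
J_ω[:, 4] = z_4
entry J[4][4] = 0.5000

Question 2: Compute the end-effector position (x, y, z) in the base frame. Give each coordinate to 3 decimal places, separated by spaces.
after link 1: o_1 = (0.0000, 0.0000, 4.0000)
after link 2: o_2 = (-3.4641, 2.0000, -1.0000)
after link 3: o_3 = (-7.7942, 0.5000, 1.0000)
after link 4: o_4 = (-11.2583, 2.5000, 1.0000)
after link 5: o_5 = (-12.3433, 4.6207, -3.8296)

-12.343 4.621 -3.830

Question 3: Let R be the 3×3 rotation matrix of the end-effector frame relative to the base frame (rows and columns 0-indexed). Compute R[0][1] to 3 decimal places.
End-effector y-axis (col 1 of R) = (0.8660,-0.5000,-0.0000)
R[0][1] = 0.8660

0.866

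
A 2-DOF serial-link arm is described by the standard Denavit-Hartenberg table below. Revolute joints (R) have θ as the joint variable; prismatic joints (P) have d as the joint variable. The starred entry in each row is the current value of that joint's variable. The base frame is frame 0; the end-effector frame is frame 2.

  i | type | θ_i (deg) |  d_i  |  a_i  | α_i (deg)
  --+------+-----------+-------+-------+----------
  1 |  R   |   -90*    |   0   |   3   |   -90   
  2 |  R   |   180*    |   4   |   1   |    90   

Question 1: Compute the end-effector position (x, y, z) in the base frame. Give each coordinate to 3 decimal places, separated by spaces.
after link 1: o_1 = (0.0000, -3.0000, 0.0000)
after link 2: o_2 = (4.0000, -2.0000, 0.0000)

4.000 -2.000 0.000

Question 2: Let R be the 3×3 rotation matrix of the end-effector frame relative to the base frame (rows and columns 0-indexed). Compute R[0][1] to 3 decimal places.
1.000

End-effector y-axis (col 1 of R) = (1.0000,0.0000,0.0000)
R[0][1] = 1.0000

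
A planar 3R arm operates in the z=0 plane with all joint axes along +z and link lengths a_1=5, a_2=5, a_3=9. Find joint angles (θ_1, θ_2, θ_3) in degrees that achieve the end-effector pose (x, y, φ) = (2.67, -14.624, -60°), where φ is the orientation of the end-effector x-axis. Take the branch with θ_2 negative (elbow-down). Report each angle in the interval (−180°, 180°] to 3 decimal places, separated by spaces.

-59.997 -90.006 90.003

wrist centre = target − a_3·(cos φ, sin φ) = (-1.8300, -6.8298)
cos θ_2 = (49.9947−5²−5²)/(2·5·5) = -0.0001; θ_2 = -90.0061° (elbow-down)
β = atan2(-6.8298,-1.8300) = -104.9998°; ψ = atan2(-5.0000,4.9995) = -45.0030°
θ_1 = β − ψ = -59.9967°
θ_3 = φ − θ_1 − θ_2 = 90.0028° (wrapped to (-180°,180°])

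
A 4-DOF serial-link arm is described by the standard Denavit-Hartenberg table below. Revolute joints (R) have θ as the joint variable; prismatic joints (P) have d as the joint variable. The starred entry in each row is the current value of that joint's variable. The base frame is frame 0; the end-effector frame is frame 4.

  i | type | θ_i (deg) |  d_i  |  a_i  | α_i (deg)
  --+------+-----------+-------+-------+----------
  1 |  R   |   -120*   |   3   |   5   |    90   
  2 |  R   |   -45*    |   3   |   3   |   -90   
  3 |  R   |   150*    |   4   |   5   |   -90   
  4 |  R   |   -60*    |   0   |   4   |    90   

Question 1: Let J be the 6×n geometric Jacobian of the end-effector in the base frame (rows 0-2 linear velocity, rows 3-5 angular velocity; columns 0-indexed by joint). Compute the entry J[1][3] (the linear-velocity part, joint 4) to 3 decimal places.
axis z_3 = (-0.5732,0.7392,0.3536); lever o_n−o_3 = (0.2537,-1.5607,3.6742)
cross product → J_v[:, 3] = (3.2678,2.1958,0.7071)
J_ω[:, 3] = z_3
entry J[1][3] = 2.1958

2.196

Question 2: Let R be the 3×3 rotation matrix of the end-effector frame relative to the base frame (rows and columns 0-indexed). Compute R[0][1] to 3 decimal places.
-0.573

End-effector y-axis (col 1 of R) = (-0.5732,0.7392,0.3536)
R[0][1] = -0.5732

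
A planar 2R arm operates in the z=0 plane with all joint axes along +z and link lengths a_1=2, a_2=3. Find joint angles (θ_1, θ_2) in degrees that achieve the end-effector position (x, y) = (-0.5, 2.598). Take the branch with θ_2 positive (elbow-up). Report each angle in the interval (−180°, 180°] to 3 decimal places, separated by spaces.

cos θ_2 = (6.9996−2²−3²)/(2·2·3) = -0.5000; θ_2 = 120.0022° (elbow-up)
β = atan2(2.5980,-0.5000) = 100.8937°; ψ = atan2(2.5980,0.4999) = 79.1085°
θ_1 = β − ψ = 21.7852°

21.785 120.002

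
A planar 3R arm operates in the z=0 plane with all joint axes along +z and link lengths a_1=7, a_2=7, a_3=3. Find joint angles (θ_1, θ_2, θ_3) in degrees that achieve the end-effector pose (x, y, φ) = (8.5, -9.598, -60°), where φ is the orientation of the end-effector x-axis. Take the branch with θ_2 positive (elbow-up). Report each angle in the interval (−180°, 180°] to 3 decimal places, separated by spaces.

wrist centre = target − a_3·(cos φ, sin φ) = (7.0000, -6.9999)
cos θ_2 = (97.9989−7²−7²)/(2·7·7) = -0.0000; θ_2 = 90.0006° (elbow-up)
β = atan2(-6.9999,7.0000) = -44.9997°; ψ = atan2(7.0000,6.9999) = 45.0003°
θ_1 = β − ψ = -90.0000°
θ_3 = φ − θ_1 − θ_2 = -60.0006° (wrapped to (-180°,180°])

-90.000 90.001 -60.001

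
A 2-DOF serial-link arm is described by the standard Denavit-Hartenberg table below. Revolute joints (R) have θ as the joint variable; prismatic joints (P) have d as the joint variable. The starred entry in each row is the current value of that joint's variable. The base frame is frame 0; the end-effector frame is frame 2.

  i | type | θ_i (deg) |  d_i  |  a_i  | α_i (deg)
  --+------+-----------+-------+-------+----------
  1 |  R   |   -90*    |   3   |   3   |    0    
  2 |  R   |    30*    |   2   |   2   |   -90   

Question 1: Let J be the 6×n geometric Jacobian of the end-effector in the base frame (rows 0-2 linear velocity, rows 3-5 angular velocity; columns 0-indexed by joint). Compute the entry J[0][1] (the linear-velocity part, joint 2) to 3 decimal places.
axis z_1 = (0.0000,0.0000,1.0000); lever o_n−o_1 = (1.0000,-1.7321,2.0000)
cross product → J_v[:, 1] = (1.7321,1.0000,-0.0000)
J_ω[:, 1] = z_1
entry J[0][1] = 1.7321

1.732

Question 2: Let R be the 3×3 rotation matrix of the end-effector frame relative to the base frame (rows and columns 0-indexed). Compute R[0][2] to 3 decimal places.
0.866

End-effector z-axis (col 2 of R) = (0.8660,0.5000,0.0000)
R[0][2] = 0.8660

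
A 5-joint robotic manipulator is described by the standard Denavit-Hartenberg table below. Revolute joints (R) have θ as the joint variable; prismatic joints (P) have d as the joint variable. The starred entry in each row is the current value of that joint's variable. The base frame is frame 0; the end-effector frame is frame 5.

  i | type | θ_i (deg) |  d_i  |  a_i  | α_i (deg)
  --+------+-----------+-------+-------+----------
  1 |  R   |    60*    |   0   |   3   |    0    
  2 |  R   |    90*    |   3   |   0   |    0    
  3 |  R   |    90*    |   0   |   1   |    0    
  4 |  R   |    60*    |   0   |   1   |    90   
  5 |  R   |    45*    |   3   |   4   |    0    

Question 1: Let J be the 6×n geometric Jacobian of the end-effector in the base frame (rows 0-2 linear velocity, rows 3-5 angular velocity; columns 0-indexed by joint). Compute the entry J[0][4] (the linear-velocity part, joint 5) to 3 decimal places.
axis z_4 = (-0.8660,-0.5000,0.0000); lever o_n−o_4 = (-1.1839,-3.9495,2.8284)
cross product → J_v[:, 4] = (-1.4142,2.4495,2.8284)
J_ω[:, 4] = z_4
entry J[0][4] = -1.4142

-1.414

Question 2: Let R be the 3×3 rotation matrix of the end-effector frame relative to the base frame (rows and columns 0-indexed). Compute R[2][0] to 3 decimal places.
0.707

End-effector x-axis (col 0 of R) = (0.3536,-0.6124,0.7071)
R[2][0] = 0.7071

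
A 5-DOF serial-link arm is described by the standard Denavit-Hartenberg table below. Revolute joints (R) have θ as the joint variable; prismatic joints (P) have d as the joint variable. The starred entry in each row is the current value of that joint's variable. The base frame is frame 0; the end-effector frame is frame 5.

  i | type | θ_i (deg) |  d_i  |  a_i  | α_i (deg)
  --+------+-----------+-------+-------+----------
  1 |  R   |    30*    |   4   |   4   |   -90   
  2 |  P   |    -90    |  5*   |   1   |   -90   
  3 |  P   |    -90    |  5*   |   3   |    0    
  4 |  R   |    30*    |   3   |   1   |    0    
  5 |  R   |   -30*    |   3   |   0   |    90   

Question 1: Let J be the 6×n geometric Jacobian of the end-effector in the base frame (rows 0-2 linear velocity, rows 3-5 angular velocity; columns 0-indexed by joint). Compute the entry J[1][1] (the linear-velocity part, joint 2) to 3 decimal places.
0.866

prismatic axis z_1 = (-0.5000,0.8660,0.0000)
J_v[:, 1] = z_1; J_ω[:, 1] = (0,0,0)
entry J[1][1] = 0.8660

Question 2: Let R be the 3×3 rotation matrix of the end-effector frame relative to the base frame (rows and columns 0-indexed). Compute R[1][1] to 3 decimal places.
0.500

End-effector y-axis (col 1 of R) = (0.8660,0.5000,-0.0000)
R[1][1] = 0.5000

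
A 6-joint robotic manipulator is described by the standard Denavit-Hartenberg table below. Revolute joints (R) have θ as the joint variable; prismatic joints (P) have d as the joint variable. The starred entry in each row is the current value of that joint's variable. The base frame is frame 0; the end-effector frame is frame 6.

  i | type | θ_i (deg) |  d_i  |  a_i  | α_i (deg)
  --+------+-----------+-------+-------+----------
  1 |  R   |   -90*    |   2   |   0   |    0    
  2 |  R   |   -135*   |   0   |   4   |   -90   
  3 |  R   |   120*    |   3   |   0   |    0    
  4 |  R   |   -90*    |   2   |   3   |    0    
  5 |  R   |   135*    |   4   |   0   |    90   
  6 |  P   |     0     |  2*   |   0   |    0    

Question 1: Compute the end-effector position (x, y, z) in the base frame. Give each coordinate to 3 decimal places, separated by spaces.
after link 1: o_1 = (0.0000, 0.0000, 2.0000)
after link 2: o_2 = (-2.8284, 2.8284, 2.0000)
after link 3: o_3 = (-4.9497, 0.7071, 2.0000)
after link 4: o_4 = (-8.2011, 1.1300, 0.5000)
after link 5: o_5 = (-11.0295, -1.6984, 0.5000)
after link 6: o_6 = (-11.3955, -1.3324, -1.4319)

-11.396 -1.332 -1.432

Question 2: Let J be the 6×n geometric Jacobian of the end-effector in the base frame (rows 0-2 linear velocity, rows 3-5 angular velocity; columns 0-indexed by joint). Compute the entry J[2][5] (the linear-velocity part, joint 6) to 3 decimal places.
-0.966

prismatic axis z_5 = (-0.1830,0.1830,-0.9659)
J_v[:, 5] = z_5; J_ω[:, 5] = (0,0,0)
entry J[2][5] = -0.9659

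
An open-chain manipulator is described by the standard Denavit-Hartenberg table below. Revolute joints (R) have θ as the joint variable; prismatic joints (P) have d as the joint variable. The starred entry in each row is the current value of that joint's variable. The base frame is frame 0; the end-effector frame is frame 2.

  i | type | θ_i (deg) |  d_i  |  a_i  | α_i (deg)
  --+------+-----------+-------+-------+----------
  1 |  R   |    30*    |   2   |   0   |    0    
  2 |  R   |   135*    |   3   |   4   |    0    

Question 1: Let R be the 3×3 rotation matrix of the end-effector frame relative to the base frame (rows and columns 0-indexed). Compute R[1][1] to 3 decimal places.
-0.966

End-effector y-axis (col 1 of R) = (-0.2588,-0.9659,0.0000)
R[1][1] = -0.9659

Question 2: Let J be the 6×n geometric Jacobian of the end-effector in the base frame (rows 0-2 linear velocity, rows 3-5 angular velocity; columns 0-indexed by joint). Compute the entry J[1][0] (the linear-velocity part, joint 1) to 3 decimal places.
-3.864

axis z_0 = ẑ; lever o_n−o_0 = (-3.8637,1.0353,5.0000)
cross product → J_v[:, 0] = (-1.0353,-3.8637,0.0000)
J_ω[:, 0] = z_0
entry J[1][0] = -3.8637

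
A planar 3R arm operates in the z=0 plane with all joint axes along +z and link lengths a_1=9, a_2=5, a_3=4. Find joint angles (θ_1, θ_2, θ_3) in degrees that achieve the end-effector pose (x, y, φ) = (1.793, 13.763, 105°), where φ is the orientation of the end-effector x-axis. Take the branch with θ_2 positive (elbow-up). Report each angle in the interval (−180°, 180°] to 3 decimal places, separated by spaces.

wrist centre = target − a_3·(cos φ, sin φ) = (2.8283, 9.8993)
cos θ_2 = (105.9952−9²−5²)/(2·9·5) = -0.0001; θ_2 = 90.0030° (elbow-up)
β = atan2(9.8993,2.8283) = 74.0551°; ψ = atan2(5.0000,8.9997) = 29.0553°
θ_1 = β − ψ = 44.9998°
θ_3 = φ − θ_1 − θ_2 = -30.0028° (wrapped to (-180°,180°])

45.000 90.003 -30.003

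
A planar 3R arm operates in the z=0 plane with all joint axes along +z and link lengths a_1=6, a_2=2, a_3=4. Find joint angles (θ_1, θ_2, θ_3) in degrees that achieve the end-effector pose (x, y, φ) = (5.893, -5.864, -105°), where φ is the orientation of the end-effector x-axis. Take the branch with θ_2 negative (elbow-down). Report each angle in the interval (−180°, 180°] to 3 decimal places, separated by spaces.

wrist centre = target − a_3·(cos φ, sin φ) = (6.9283, -2.0003)
cos θ_2 = (52.0022−6²−2²)/(2·6·2) = 0.5001; θ_2 = -59.9939° (elbow-down)
β = atan2(-2.0003,6.9283) = -16.1042°; ψ = atan2(-1.7319,7.0002) = -13.8967°
θ_1 = β − ψ = -2.2075°
θ_3 = φ − θ_1 − θ_2 = -42.7986° (wrapped to (-180°,180°])

-2.207 -59.994 -42.799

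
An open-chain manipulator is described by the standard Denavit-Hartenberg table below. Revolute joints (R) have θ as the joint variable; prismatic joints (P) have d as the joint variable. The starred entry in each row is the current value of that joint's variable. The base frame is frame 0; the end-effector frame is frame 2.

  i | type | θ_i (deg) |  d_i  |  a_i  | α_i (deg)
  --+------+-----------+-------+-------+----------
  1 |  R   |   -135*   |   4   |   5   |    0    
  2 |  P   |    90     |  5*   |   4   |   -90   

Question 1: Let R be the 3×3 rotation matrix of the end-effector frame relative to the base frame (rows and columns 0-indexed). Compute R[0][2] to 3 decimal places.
End-effector z-axis (col 2 of R) = (0.7071,0.7071,0.0000)
R[0][2] = 0.7071

0.707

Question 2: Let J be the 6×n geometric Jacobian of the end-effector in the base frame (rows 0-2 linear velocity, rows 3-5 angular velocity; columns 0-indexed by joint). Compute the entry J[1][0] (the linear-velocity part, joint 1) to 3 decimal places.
axis z_0 = ẑ; lever o_n−o_0 = (-0.7071,-6.3640,9.0000)
cross product → J_v[:, 0] = (6.3640,-0.7071,0.0000)
J_ω[:, 0] = z_0
entry J[1][0] = -0.7071

-0.707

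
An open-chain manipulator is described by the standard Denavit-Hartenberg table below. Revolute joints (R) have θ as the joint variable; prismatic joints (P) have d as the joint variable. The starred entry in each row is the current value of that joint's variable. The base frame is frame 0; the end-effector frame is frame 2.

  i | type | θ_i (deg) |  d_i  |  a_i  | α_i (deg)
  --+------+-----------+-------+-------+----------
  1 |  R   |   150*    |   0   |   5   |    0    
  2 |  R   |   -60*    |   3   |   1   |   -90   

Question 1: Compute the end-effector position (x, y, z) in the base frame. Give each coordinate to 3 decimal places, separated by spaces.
after link 1: o_1 = (-4.3301, 2.5000, 0.0000)
after link 2: o_2 = (-4.3301, 3.5000, 3.0000)

-4.330 3.500 3.000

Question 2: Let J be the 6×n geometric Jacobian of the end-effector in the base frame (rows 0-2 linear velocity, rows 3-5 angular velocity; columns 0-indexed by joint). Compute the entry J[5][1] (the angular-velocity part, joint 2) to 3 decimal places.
1.000

axis z_1 = (0.0000,0.0000,1.0000); lever o_n−o_1 = (0.0000,1.0000,3.0000)
cross product → J_v[:, 1] = (-1.0000,0.0000,0.0000)
J_ω[:, 1] = z_1
entry J[5][1] = 1.0000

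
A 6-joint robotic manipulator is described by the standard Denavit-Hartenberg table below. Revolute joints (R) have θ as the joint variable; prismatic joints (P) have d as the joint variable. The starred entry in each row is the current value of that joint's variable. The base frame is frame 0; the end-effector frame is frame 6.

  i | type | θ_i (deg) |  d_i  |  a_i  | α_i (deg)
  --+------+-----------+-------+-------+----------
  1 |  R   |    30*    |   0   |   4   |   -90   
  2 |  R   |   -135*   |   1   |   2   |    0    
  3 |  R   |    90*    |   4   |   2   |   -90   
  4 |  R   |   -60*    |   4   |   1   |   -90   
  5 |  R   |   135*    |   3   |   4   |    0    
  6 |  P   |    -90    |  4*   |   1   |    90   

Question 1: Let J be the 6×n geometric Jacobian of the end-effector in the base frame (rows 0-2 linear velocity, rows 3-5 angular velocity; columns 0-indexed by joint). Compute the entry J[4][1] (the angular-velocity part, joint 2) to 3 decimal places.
axis z_1 = (-0.5000,0.8660,0.0000); lever o_n−o_1 = (3.3889,2.5673,6.3902)
cross product → J_v[:, 1] = (5.5340,3.1951,-4.2186)
J_ω[:, 1] = z_1
entry J[4][1] = 0.8660

0.866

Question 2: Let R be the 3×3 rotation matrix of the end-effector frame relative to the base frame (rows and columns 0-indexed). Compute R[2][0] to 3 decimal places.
End-effector x-axis (col 0 of R) = (-0.5227,0.4053,0.7500)
R[2][0] = 0.7500

0.750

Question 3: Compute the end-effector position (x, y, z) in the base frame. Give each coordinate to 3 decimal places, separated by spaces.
6.853 4.567 6.390

after link 1: o_1 = (3.4641, 2.0000, 0.0000)
after link 2: o_2 = (1.7394, 2.1589, 1.4142)
after link 3: o_3 = (0.9641, 6.3301, 2.8284)
after link 4: o_4 = (3.2868, 8.6711, 0.3536)
after link 5: o_5 = (4.2544, 4.6693, 3.1907)
after link 6: o_6 = (6.8531, 4.5673, 6.3902)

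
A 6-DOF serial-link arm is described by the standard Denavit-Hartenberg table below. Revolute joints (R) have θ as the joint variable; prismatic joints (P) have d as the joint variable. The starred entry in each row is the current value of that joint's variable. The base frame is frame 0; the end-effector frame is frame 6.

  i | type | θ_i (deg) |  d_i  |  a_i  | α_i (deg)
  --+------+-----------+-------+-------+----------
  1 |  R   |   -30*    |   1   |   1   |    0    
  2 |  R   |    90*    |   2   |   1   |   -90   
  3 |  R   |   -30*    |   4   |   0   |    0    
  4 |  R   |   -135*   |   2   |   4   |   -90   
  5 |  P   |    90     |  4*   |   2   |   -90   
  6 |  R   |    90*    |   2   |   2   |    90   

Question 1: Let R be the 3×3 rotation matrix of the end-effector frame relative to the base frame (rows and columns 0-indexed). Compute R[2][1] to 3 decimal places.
End-effector y-axis (col 1 of R) = (0.4830,0.8365,-0.2588)
R[2][1] = -0.2588

-0.259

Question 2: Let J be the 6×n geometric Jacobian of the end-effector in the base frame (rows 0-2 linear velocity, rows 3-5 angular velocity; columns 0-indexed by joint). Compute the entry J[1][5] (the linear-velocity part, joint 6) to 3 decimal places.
axis z_5 = (0.4830,0.8365,-0.2588); lever o_n−o_5 = (0.7071,1.2247,-2.4495)
cross product → J_v[:, 5] = (-1.7321,1.0000,0.0000)
J_ω[:, 5] = z_5
entry J[1][5] = 1.0000

1.000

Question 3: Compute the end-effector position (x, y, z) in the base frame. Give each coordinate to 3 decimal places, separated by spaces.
-2.805 1.141 5.449

after link 1: o_1 = (0.8660, -0.5000, 1.0000)
after link 2: o_2 = (1.3660, 0.3660, 3.0000)
after link 3: o_3 = (-2.0981, 2.3660, 3.0000)
after link 4: o_4 = (-5.7620, 0.0200, 4.0353)
after link 5: o_5 = (-3.5123, -0.0835, 7.8990)
after link 6: o_6 = (-2.8052, 1.1413, 5.4495)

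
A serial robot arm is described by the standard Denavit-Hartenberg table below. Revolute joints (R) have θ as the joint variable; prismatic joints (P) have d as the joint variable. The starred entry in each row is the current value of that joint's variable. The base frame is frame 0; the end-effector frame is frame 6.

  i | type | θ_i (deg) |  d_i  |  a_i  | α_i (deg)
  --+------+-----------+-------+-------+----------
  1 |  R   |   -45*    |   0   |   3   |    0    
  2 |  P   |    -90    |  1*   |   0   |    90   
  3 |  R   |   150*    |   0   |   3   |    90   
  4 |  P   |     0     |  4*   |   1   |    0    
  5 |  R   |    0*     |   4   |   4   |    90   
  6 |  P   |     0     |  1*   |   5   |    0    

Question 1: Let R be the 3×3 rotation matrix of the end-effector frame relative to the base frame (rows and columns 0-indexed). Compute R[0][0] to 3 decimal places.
0.612

End-effector x-axis (col 0 of R) = (0.6124,0.6124,0.5000)
R[0][0] = 0.6124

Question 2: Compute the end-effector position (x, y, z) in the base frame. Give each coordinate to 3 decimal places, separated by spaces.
after link 1: o_1 = (2.1213, -2.1213, 0.0000)
after link 2: o_2 = (2.1213, -2.1213, 1.0000)
after link 3: o_3 = (3.9584, -0.2842, 2.5000)
after link 4: o_4 = (3.1566, -1.0860, 6.4641)
after link 5: o_5 = (4.1919, -0.0508, 11.9282)
after link 6: o_6 = (7.9608, 2.3040, 14.4282)

7.961 2.304 14.428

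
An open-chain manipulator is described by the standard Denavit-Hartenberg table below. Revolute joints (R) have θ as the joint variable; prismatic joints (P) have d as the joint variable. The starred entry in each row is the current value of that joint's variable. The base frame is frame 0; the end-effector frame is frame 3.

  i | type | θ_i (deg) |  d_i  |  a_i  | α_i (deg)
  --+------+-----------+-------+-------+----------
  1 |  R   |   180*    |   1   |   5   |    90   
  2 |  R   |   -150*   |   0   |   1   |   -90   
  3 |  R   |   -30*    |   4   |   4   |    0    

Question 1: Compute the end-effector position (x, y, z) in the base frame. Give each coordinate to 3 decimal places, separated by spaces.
after link 1: o_1 = (-5.0000, 0.0000, 1.0000)
after link 2: o_2 = (-4.1340, 0.0000, 0.5000)
after link 3: o_3 = (-3.1340, 2.0000, -4.6962)

-3.134 2.000 -4.696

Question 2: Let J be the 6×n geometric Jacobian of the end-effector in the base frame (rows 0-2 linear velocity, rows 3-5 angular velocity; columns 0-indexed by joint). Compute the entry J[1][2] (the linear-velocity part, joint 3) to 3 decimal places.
axis z_2 = (-0.5000,0.0000,-0.8660); lever o_n−o_2 = (1.0000,2.0000,-5.1962)
cross product → J_v[:, 2] = (1.7321,-3.4641,-1.0000)
J_ω[:, 2] = z_2
entry J[1][2] = -3.4641

-3.464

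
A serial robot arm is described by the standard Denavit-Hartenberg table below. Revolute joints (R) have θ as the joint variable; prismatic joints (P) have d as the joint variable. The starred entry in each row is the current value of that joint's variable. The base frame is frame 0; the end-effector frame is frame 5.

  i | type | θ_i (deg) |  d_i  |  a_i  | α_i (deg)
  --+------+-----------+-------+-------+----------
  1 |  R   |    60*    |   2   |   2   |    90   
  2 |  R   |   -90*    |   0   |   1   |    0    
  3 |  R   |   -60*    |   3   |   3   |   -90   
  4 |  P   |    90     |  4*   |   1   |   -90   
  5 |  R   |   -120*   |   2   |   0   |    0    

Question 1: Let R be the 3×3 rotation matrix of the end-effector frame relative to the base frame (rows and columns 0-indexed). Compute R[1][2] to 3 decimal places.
0.750

End-effector z-axis (col 2 of R) = (0.4330,0.7500,0.5000)
R[1][2] = 0.7500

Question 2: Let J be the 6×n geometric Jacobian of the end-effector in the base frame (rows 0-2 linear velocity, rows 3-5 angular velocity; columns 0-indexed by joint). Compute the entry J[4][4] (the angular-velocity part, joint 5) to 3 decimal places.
axis z_4 = (0.4330,0.7500,0.5000); lever o_n−o_4 = (0.8660,1.5000,1.0000)
cross product → J_v[:, 4] = (0.0000,0.0000,-0.0000)
J_ω[:, 4] = z_4
entry J[4][4] = 0.7500

0.750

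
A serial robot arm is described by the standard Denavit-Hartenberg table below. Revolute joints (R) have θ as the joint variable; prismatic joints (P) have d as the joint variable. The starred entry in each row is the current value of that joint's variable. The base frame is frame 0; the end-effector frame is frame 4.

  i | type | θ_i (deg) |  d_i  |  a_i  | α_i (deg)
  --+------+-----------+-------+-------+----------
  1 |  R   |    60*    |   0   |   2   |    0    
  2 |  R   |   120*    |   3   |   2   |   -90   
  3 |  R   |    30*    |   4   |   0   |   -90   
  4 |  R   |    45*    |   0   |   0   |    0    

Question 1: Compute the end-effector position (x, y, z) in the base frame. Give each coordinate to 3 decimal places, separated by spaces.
after link 1: o_1 = (1.0000, 1.7321, 0.0000)
after link 2: o_2 = (-1.0000, 1.7321, 3.0000)
after link 3: o_3 = (-1.0000, -2.2679, 3.0000)
after link 4: o_4 = (-1.0000, -2.2679, 3.0000)

-1.000 -2.268 3.000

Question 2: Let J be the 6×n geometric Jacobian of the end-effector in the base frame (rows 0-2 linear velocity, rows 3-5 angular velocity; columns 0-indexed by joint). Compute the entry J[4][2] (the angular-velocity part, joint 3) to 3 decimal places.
axis z_2 = (-0.0000,-1.0000,0.0000); lever o_n−o_2 = (-0.0000,-4.0000,0.0000)
cross product → J_v[:, 2] = (-0.0000,0.0000,0.0000)
J_ω[:, 2] = z_2
entry J[4][2] = -1.0000

-1.000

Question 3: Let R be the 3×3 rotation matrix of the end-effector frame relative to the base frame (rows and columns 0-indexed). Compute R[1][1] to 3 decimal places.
0.707

End-effector y-axis (col 1 of R) = (0.6124,0.7071,0.3536)
R[1][1] = 0.7071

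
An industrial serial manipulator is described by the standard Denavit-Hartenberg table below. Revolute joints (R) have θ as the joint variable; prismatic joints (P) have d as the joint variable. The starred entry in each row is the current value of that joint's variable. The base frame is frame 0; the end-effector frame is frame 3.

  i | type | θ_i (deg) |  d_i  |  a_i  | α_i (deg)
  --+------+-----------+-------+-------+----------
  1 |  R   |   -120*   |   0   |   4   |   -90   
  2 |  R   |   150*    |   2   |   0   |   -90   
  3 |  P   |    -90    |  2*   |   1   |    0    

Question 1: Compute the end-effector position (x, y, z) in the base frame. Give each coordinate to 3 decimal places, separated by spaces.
1.098 -4.098 1.732

after link 1: o_1 = (-2.0000, -3.4641, 0.0000)
after link 2: o_2 = (-0.2679, -4.4641, 0.0000)
after link 3: o_3 = (1.0981, -4.0981, 1.7321)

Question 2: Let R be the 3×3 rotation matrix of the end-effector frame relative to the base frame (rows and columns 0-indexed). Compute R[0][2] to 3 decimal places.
End-effector z-axis (col 2 of R) = (0.2500,0.4330,0.8660)
R[0][2] = 0.2500

0.250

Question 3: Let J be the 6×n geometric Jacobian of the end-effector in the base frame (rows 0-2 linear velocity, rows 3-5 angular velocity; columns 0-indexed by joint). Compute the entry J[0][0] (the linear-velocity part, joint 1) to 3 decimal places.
4.098

axis z_0 = ẑ; lever o_n−o_0 = (1.0981,-4.0981,1.7321)
cross product → J_v[:, 0] = (4.0981,1.0981,-0.0000)
J_ω[:, 0] = z_0
entry J[0][0] = 4.0981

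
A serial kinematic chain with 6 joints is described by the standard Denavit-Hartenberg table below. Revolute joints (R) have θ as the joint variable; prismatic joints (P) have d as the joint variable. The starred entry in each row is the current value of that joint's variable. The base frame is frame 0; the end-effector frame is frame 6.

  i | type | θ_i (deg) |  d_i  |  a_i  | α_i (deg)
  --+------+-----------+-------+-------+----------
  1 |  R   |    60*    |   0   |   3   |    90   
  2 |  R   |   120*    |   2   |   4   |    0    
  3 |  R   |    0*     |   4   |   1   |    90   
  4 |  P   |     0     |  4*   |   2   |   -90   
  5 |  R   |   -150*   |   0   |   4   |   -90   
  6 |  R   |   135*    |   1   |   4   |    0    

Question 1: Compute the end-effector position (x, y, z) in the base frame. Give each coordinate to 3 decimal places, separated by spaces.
4.986 2.293 8.342

after link 1: o_1 = (1.5000, 2.5981, 0.0000)
after link 2: o_2 = (2.2321, -0.1340, 3.4641)
after link 3: o_3 = (5.4462, -2.5670, 4.3301)
after link 4: o_4 = (6.6782, -0.4330, 8.0622)
after link 5: o_5 = (8.4103, 2.5670, 6.0622)
after link 6: o_6 = (4.9860, 2.2929, 8.3424)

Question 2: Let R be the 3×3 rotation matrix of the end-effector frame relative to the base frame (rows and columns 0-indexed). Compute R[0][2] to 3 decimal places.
0.250

End-effector z-axis (col 2 of R) = (0.2500,0.4330,0.8660)
R[0][2] = 0.2500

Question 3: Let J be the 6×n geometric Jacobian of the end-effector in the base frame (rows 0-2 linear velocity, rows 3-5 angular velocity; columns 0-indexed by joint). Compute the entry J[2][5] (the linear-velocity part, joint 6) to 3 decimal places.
1.414

axis z_5 = (0.2500,0.4330,0.8660); lever o_n−o_5 = (-3.4242,-0.2741,2.2802)
cross product → J_v[:, 5] = (1.2247,-3.5355,1.4142)
J_ω[:, 5] = z_5
entry J[2][5] = 1.4142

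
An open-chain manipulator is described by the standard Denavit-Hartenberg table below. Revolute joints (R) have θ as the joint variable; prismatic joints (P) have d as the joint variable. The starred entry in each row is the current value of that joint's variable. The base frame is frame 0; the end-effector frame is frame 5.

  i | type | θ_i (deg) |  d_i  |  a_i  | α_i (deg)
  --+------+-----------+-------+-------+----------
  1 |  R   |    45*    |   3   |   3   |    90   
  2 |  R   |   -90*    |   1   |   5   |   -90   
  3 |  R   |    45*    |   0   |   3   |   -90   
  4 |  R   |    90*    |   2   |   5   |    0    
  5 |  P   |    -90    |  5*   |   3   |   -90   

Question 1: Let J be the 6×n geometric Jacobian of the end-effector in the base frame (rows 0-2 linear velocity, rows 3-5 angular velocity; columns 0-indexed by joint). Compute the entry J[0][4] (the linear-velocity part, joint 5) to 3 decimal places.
prismatic axis z_4 = (-0.5000,0.5000,0.7071)
J_v[:, 4] = z_4; J_ω[:, 4] = (0,0,0)
entry J[0][4] = -0.5000

-0.500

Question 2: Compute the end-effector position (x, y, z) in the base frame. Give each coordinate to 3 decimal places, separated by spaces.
after link 1: o_1 = (2.1213, 2.1213, 3.0000)
after link 2: o_2 = (2.8284, 1.4142, -2.0000)
after link 3: o_3 = (1.3284, 2.9142, -4.1213)
after link 4: o_4 = (-3.2071, 0.3787, -2.7071)
after link 5: o_5 = (-7.2071, 4.3787, -1.2929)

-7.207 4.379 -1.293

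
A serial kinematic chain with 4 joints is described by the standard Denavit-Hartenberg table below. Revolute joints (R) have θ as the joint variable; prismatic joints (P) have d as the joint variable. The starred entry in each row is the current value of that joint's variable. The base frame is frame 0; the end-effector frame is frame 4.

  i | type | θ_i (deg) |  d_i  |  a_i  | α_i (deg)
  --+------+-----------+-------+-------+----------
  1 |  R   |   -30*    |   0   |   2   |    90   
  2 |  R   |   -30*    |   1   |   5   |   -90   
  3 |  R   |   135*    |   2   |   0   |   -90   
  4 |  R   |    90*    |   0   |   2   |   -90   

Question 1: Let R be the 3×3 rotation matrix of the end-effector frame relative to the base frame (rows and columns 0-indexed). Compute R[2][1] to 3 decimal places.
-0.354

End-effector y-axis (col 1 of R) = (0.8839,0.3062,-0.3536)
R[2][1] = -0.3536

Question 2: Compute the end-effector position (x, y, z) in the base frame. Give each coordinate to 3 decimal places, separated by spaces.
4.982 -4.031 -2.500

after link 1: o_1 = (1.7321, -1.0000, 0.0000)
after link 2: o_2 = (4.9821, -4.0311, -2.5000)
after link 3: o_3 = (5.8481, -4.5311, -0.7679)
after link 4: o_4 = (4.9821, -4.0311, -2.5000)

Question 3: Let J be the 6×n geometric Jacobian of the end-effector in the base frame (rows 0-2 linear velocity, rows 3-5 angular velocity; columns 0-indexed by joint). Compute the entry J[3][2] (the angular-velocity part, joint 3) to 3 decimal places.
axis z_2 = (0.4330,-0.2500,0.8660); lever o_n−o_2 = (0.0000,0.0000,0.0000)
cross product → J_v[:, 2] = (-0.0000,0.0000,0.0000)
J_ω[:, 2] = z_2
entry J[3][2] = 0.4330

0.433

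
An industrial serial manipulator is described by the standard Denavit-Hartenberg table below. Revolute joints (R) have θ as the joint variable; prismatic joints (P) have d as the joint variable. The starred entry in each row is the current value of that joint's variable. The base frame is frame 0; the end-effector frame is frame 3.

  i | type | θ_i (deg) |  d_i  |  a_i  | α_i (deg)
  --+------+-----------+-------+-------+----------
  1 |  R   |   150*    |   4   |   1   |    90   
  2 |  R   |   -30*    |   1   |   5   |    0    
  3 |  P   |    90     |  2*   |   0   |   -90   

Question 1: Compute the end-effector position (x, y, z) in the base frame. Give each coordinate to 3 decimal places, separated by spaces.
-3.116 5.263 1.500

after link 1: o_1 = (-0.8660, 0.5000, 4.0000)
after link 2: o_2 = (-4.1160, 3.5311, 1.5000)
after link 3: o_3 = (-3.1160, 5.2631, 1.5000)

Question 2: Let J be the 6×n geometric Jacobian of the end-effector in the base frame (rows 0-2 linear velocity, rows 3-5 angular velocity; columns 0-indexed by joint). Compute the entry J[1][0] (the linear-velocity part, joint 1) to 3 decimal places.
-3.116

axis z_0 = ẑ; lever o_n−o_0 = (-3.1160,5.2631,1.5000)
cross product → J_v[:, 0] = (-5.2631,-3.1160,0.0000)
J_ω[:, 0] = z_0
entry J[1][0] = -3.1160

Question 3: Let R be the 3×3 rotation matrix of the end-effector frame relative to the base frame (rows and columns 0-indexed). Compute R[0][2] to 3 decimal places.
0.750

End-effector z-axis (col 2 of R) = (0.7500,-0.4330,0.5000)
R[0][2] = 0.7500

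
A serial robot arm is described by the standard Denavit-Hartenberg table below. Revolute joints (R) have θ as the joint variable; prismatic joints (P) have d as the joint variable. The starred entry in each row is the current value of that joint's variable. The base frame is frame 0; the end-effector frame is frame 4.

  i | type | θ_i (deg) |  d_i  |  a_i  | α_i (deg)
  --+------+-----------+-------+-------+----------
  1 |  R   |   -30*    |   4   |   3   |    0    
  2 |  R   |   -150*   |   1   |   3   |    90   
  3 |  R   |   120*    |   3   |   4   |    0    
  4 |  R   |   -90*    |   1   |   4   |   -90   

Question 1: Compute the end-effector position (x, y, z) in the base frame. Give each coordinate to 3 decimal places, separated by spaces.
-1.866 2.500 10.464

after link 1: o_1 = (2.5981, -1.5000, 4.0000)
after link 2: o_2 = (-0.4019, -1.5000, 5.0000)
after link 3: o_3 = (1.5981, 1.5000, 8.4641)
after link 4: o_4 = (-1.8660, 2.5000, 10.4641)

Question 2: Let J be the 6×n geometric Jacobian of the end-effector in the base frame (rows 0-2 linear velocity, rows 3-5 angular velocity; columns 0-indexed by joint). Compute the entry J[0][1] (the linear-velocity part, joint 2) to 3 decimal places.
axis z_1 = (0.0000,0.0000,1.0000); lever o_n−o_1 = (-4.4641,4.0000,6.4641)
cross product → J_v[:, 1] = (-4.0000,-4.4641,0.0000)
J_ω[:, 1] = z_1
entry J[0][1] = -4.0000

-4.000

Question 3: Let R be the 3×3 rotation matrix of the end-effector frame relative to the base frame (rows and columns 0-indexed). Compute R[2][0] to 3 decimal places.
End-effector x-axis (col 0 of R) = (-0.8660,-0.0000,0.5000)
R[2][0] = 0.5000

0.500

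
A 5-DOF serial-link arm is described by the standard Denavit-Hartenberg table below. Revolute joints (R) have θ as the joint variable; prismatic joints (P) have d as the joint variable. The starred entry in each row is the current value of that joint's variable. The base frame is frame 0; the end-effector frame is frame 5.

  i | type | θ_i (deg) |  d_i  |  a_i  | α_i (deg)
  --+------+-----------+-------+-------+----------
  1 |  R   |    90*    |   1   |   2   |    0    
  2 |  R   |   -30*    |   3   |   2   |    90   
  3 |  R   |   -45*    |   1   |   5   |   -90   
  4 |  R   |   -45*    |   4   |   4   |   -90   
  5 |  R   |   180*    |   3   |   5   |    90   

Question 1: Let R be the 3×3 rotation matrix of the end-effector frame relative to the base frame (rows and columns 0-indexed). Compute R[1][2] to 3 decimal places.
End-effector z-axis (col 2 of R) = (-0.3536,-0.6124,-0.7071)
R[1][2] = -0.6124

-0.612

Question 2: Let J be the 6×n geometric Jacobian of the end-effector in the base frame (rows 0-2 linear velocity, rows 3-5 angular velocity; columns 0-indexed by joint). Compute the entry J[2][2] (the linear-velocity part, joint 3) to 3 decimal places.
7.364

axis z_2 = (0.8660,-0.5000,0.0000); lever o_n−o_2 = (2.0985,7.2916,-1.7071)
cross product → J_v[:, 2] = (0.8536,1.4784,7.3640)
J_ω[:, 2] = z_2
entry J[2][2] = 7.3640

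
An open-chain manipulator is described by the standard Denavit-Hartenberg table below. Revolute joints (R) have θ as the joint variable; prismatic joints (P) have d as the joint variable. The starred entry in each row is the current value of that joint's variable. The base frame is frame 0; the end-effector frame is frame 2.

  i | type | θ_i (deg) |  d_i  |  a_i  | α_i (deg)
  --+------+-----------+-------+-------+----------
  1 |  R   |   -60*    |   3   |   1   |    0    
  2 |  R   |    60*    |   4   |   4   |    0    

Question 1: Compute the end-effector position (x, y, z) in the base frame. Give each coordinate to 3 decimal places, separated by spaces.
4.500 -0.866 7.000

after link 1: o_1 = (0.5000, -0.8660, 3.0000)
after link 2: o_2 = (4.5000, -0.8660, 7.0000)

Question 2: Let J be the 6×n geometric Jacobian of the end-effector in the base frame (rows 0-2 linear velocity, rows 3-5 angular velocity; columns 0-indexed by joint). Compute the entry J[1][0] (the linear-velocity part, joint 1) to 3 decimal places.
axis z_0 = ẑ; lever o_n−o_0 = (4.5000,-0.8660,7.0000)
cross product → J_v[:, 0] = (0.8660,4.5000,-0.0000)
J_ω[:, 0] = z_0
entry J[1][0] = 4.5000

4.500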